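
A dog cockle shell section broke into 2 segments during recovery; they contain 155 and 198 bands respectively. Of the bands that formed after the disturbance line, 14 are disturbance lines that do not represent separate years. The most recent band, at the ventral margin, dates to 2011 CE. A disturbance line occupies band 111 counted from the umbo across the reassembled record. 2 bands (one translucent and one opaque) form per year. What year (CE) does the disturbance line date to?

Total bands = 155 + 198 = 353.
The disturbance line sits at band 111 from the umbo, so 353 − 111 = 242 bands formed after it.
Excluding 14 false bands: 242 − 14 = 228.
228 bands at 2 per year is 228 / 2 = 114 years.
2011 − 114 = 1897 CE.

1897 CE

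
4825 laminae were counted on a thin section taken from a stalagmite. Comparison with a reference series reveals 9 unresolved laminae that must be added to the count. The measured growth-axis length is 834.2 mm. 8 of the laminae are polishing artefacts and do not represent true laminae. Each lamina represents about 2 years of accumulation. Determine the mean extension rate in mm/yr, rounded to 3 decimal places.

0.086 mm/yr

Adjusted count: 4825 − 8 + 9 = 4826 laminae.
At 2 years per lamina, 4826 × 2 = 9652 years.
Mean rate = 834.2 mm / 9652 years ≈ 0.086 mm/yr.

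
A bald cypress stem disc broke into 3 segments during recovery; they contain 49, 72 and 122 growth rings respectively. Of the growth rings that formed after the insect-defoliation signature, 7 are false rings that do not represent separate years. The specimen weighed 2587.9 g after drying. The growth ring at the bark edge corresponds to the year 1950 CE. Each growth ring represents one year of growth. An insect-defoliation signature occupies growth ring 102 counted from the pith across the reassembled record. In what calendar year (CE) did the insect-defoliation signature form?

Total growth rings = 49 + 72 + 122 = 243.
The insect-defoliation signature sits at growth ring 102 from the pith, so 243 − 102 = 141 growth rings formed after it.
141 − 7 false = 134 true growth rings after the insect-defoliation signature.
The growth ring at the bark edge is 1950 CE, so the insect-defoliation signature dates to 1950 − 134 = 1816 CE.

1816 CE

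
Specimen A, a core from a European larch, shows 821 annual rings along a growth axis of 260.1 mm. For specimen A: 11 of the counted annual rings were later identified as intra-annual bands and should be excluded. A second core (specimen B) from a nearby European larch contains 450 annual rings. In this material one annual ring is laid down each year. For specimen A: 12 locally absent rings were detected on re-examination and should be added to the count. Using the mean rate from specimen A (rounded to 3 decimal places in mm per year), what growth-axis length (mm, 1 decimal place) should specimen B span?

Specimen A: adjusted count: 821 − 11 + 12 = 822 annual rings.
A: Mean rate = 260.1 mm / 822 years ≈ 0.316 mm/yr.
Length of B = 0.316 × 450 = 142.2 mm.

142.2 mm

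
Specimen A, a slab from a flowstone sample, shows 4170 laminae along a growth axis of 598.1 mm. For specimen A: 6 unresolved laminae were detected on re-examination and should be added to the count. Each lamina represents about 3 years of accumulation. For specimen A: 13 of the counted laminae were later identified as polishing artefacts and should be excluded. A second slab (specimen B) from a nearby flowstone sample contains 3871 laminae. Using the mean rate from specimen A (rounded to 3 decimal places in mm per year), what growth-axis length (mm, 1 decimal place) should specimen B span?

Specimen A: correcting the raw count gives 4170 − 13 + 6 = 4163 true laminae.
Specimen A: at 3 years per lamina, 4163 × 3 = 12489 years.
A: Extension rate ≈ 598.1 / 12489 = 0.048 mm/year.
Specimen B: at 3 years per lamina, 3871 × 3 = 11613 years. Length of B = 0.048 × 11613 = 557.4 mm.

557.4 mm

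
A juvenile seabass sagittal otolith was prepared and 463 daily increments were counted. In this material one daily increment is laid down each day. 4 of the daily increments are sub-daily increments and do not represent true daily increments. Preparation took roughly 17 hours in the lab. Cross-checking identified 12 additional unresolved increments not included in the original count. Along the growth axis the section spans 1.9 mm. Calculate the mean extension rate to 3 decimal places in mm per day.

After corrections the count is 463 − 4 + 12 = 471 daily increments.
Extension rate ≈ 1.9 / 471 = 0.004 mm per day.

0.004 mm per day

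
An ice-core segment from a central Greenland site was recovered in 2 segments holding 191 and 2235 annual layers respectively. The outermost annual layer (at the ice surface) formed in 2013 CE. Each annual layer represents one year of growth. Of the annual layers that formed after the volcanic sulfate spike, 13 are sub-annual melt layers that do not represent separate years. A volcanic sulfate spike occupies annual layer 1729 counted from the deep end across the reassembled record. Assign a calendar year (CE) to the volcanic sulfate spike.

Total annual layers = 191 + 2235 = 2426.
The volcanic sulfate spike sits at annual layer 1729 from the deep end, so 2426 − 1729 = 697 annual layers formed after it.
Excluding 13 false annual layers: 697 − 13 = 684.
2013 − 684 = 1329 CE.

1329 CE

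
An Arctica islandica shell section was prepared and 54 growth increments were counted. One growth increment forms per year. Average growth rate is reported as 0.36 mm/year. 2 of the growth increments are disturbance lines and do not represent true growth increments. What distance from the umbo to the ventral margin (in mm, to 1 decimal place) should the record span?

18.7 mm

True growth increment count = 54 − 2 = 52.
Predicted length = 0.36 mm/year × 52 years = 18.7 mm.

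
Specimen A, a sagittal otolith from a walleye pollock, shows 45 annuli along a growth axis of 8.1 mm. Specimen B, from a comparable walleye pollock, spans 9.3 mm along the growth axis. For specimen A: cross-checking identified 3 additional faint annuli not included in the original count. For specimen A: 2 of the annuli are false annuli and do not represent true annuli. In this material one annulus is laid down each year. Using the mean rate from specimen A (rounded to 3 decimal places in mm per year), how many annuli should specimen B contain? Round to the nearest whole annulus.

Specimen A: true annulus count = 45 − 2 + 3 = 46.
A: Mean rate = 8.1 mm / 46 years ≈ 0.176 mm per year.
B spans 9.3 / 0.176 = 52.84 years ≈ 53 annuli.

53 annuli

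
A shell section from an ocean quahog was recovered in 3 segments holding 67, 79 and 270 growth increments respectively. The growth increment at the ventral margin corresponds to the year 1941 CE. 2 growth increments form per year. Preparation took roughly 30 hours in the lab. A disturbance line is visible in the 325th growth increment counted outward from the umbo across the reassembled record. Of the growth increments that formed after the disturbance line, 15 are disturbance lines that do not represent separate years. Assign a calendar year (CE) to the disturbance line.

1903 CE

Total growth increments = 67 + 79 + 270 = 416.
416 − 325 = 91 growth increments lie beyond the disturbance line toward the ventral margin.
Excluding 15 false growth increments: 91 − 15 = 76.
76 growth increments at 2 per year is 76 / 2 = 38 years.
1941 − 38 = 1903 CE.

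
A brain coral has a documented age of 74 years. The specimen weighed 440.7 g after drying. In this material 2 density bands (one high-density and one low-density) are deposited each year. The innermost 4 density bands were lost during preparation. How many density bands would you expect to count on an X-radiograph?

With 2 density bands per year, 74 years would produce 74 × 2 = 148 density bands.
148 − 4 missed = 144 density bands expected in the prepared section.

144 density bands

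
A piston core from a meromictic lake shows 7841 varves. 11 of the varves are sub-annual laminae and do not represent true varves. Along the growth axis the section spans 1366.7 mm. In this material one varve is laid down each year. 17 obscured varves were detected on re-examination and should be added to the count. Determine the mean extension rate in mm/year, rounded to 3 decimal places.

0.174 mm/year

Adjusted count: 7841 − 11 + 17 = 7847 varves.
Mean rate = 1366.7 mm / 7847 years ≈ 0.174 mm/year.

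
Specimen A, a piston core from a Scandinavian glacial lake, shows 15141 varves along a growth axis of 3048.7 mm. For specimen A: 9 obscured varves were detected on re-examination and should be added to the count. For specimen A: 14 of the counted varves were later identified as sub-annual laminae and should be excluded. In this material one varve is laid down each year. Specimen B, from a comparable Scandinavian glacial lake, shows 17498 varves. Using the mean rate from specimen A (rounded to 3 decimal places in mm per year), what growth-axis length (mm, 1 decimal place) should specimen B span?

Specimen A: true varve count = 15141 − 14 + 9 = 15136.
A: Mean rate = 3048.7 mm / 15136 years ≈ 0.201 mm per year.
For B, 0.201 mm/year × 17498 years = 3517.1 mm.

3517.1 mm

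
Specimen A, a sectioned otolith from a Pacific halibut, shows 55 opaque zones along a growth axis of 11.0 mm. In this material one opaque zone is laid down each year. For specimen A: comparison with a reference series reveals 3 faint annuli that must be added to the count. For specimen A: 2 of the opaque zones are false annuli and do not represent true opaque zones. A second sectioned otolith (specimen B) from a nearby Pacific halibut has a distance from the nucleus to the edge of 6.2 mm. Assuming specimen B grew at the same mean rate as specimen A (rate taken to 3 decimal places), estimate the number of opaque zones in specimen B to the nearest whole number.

Specimen A: adjusted count: 55 − 2 + 3 = 56 opaque zones.
A: 11.0 mm over 56 years gives 11.0 / 56 ≈ 0.196 mm/year.
For B, 6.2 / 0.196 = 31.63 years ≈ 32 opaque zones.

32 opaque zones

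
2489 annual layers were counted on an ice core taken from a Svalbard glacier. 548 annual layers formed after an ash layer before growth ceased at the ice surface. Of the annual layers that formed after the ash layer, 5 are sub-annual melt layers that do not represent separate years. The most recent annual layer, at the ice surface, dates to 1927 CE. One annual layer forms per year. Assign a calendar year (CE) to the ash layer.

1384 CE

548 annual layers post-date the ash layer.
548 − 5 false = 543 true annual layers after the ash layer.
Counting back 543 years from 1927 CE places the ash layer in 1927 − 543 = 1384 CE.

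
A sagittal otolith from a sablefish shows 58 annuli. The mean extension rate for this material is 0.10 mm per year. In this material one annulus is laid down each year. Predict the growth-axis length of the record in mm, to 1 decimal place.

58 years of growth are recorded.
Predicted length = 0.10 mm/year × 58 years = 5.8 mm.

5.8 mm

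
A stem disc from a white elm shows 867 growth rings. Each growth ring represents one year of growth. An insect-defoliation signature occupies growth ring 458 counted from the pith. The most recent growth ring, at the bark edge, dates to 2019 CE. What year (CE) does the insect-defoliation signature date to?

1610 CE

867 − 458 = 409 growth rings lie beyond the insect-defoliation signature toward the bark edge.
2019 − 409 = 1610 CE.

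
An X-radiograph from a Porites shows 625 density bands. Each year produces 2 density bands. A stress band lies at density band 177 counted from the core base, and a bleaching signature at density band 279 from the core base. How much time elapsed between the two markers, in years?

51 yr

Separation: 279 − 177 = 102 density bands.
Dividing by 2 density bands per year: 102 / 2 = 51 years.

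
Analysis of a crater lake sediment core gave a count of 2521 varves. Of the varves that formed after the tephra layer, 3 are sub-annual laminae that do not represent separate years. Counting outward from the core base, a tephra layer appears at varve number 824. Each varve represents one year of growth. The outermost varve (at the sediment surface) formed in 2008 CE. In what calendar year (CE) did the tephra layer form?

The tephra layer sits at varve 824 from the core base, so 2521 − 824 = 1697 varves formed after it.
Excluding 3 false varves: 1697 − 3 = 1694.
Counting back 1694 years from 2008 CE places the tephra layer in 2008 − 1694 = 314 CE.

314 CE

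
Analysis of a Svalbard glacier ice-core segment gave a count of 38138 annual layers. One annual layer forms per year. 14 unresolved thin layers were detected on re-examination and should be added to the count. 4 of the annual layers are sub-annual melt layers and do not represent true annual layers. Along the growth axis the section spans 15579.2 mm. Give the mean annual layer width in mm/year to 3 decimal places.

0.408 mm/year

After corrections the count is 38138 − 4 + 14 = 38148 annual layers.
Mean rate = 15579.2 mm / 38148 years ≈ 0.408 mm/year.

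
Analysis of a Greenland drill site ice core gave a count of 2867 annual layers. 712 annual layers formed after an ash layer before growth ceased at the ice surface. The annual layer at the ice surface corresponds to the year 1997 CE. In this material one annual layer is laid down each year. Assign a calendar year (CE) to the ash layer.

712 annual layers formed after the ash layer.
Counting back 712 years from 1997 CE places the ash layer in 1997 − 712 = 1285 CE.

1285 CE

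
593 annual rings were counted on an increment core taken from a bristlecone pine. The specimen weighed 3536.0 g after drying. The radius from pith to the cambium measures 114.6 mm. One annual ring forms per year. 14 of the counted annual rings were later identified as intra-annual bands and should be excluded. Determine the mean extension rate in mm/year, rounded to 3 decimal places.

0.198 mm/year

Adjusted count: 593 − 14 = 579 annual rings.
Mean rate = 114.6 mm / 579 years ≈ 0.198 mm/year.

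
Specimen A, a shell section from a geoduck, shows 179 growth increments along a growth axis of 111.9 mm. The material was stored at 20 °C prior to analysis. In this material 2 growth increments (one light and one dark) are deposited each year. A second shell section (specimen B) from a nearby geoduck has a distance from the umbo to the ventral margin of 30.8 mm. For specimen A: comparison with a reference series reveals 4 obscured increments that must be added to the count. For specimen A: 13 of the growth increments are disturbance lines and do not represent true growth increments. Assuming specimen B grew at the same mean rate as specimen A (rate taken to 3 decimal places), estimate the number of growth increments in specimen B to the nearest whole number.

47 growth increments

Specimen A: after corrections the count is 179 − 13 + 4 = 170 growth increments.
Specimen A: dividing by 2 growth increments per year: 170 / 2 = 85 years.
A: Extension rate ≈ 111.9 / 85 = 1.316 mm/year.
Specimen B: 30.8 mm / 1.316 mm per year = 23.40 years; at 2 growth increments per year that is 23.40 × 2 ≈ 47 growth increments.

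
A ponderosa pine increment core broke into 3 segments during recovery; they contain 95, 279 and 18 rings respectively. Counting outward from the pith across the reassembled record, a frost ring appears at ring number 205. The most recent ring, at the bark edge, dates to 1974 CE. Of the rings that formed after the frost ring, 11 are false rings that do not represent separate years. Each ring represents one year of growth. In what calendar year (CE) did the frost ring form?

1798 CE

Total rings = 95 + 279 + 18 = 392.
Between ring 205 and the bark edge there are 392 − 205 = 187 rings.
Excluding 11 false rings: 187 − 11 = 176.
The ring at the bark edge is 1974 CE, so the frost ring dates to 1974 − 176 = 1798 CE.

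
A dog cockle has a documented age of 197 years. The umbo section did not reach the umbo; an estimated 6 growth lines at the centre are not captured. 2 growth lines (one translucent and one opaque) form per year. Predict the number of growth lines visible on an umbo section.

388 growth lines

Expected growth lines: 197 × 2 = 394.
394 − 6 missed = 388 growth lines expected in the prepared section.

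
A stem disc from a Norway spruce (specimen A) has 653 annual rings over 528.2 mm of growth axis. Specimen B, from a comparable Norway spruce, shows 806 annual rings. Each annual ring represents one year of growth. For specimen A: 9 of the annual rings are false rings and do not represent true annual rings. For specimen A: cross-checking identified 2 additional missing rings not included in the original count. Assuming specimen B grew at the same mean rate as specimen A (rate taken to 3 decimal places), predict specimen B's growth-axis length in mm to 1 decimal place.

659.3 mm

Specimen A: true annual ring count = 653 − 9 + 2 = 646.
A: 528.2 mm over 646 years gives 528.2 / 646 ≈ 0.818 mm/yr.
For B, 0.818 mm/year × 806 years = 659.3 mm.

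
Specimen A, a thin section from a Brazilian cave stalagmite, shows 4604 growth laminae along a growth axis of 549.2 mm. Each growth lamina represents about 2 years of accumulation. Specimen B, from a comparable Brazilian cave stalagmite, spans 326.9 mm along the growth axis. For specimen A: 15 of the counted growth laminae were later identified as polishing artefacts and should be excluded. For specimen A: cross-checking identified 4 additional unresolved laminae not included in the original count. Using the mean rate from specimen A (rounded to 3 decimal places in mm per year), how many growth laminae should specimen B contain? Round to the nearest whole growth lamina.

2724 growth laminae

Specimen A: correcting the raw count gives 4604 − 15 + 4 = 4593 true growth laminae.
Specimen A: 4593 growth laminae at 2 years each span 4593 × 2 = 9186 years.
A: Mean rate = 549.2 mm / 9186 years ≈ 0.060 mm/yr.
B spans 326.9 / 0.060 = 5448.33 years; at 2 years per growth lamina that is 5448.33 / 2 ≈ 2724 growth laminae.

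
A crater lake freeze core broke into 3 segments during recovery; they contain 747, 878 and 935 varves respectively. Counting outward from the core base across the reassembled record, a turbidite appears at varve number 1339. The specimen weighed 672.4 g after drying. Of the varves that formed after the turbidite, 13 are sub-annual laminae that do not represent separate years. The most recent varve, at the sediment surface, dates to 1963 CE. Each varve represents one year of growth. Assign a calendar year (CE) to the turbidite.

Total varves = 747 + 878 + 935 = 2560.
2560 − 1339 = 1221 varves lie beyond the turbidite toward the sediment surface.
1221 − 13 false = 1208 true varves after the turbidite.
The varve at the sediment surface is 1963 CE, so the turbidite dates to 1963 − 1208 = 755 CE.

755 CE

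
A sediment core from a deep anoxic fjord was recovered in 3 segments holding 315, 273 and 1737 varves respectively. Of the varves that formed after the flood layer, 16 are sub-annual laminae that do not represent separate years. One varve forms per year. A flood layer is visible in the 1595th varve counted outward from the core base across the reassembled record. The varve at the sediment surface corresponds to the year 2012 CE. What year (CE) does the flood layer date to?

1298 CE

Total varves = 315 + 273 + 1737 = 2325.
The flood layer sits at varve 1595 from the core base, so 2325 − 1595 = 730 varves formed after it.
Excluding 16 false varves: 730 − 16 = 714.
Counting back 714 years from 2012 CE places the flood layer in 2012 − 714 = 1298 CE.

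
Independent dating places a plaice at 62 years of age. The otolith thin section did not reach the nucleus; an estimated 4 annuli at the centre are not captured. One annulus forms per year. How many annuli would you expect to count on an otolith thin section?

58 annuli

At one annulus per year, 62 years correspond to 62 annuli.
Less the 4 uncaptured annuli: 62 − 4 = 58.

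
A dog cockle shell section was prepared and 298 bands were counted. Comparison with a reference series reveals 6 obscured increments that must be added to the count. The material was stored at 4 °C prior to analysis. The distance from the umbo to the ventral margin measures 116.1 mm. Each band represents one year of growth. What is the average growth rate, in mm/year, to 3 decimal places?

0.382 mm/year

Correcting the raw count gives 298 + 6 = 304 true bands.
116.1 mm over 304 years gives 116.1 / 304 ≈ 0.382 mm/year.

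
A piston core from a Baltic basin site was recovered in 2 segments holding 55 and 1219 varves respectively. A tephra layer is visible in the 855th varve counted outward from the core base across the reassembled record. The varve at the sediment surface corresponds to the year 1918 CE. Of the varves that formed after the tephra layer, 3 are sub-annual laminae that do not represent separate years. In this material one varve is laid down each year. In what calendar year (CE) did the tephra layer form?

1502 CE

Total varves = 55 + 1219 = 1274.
1274 − 855 = 419 varves lie beyond the tephra layer toward the sediment surface.
419 − 3 false = 416 true varves after the tephra layer.
The varve at the sediment surface is 1918 CE, so the tephra layer dates to 1918 − 416 = 1502 CE.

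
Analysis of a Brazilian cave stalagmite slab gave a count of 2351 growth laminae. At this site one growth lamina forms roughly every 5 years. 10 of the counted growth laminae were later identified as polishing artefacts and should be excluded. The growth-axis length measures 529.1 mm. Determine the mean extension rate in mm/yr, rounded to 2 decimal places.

Adjusted count: 2351 − 10 = 2341 growth laminae.
2341 growth laminae at 5 years each span 2341 × 5 = 11705 years.
Mean rate = 529.1 mm / 11705 years ≈ 0.05 mm/yr.

0.05 mm/yr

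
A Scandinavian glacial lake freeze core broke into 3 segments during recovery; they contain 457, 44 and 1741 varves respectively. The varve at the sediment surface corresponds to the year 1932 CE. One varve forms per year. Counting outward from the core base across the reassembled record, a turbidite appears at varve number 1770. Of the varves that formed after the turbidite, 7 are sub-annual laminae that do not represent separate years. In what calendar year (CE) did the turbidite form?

1467 CE

Total varves = 457 + 44 + 1741 = 2242.
The turbidite sits at varve 1770 from the core base, so 2242 − 1770 = 472 varves formed after it.
472 − 7 false = 465 true varves after the turbidite.
The varve at the sediment surface is 1932 CE, so the turbidite dates to 1932 − 465 = 1467 CE.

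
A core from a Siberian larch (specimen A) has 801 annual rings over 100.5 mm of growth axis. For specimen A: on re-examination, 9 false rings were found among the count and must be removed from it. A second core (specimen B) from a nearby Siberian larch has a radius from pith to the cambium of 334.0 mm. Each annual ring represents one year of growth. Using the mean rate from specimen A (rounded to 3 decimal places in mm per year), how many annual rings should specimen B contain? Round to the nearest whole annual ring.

Specimen A: after corrections the count is 801 − 9 = 792 annual rings.
A: 100.5 mm over 792 years gives 100.5 / 792 ≈ 0.127 mm per year.
For B, 334.0 / 0.127 = 2629.92 years ≈ 2630 annual rings.

2630 annual rings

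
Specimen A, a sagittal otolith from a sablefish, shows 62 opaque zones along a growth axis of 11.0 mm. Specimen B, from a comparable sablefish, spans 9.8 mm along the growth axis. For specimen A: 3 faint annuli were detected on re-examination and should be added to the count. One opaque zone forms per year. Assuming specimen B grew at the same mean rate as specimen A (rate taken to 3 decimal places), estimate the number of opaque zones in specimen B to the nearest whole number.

58 opaque zones

Specimen A: correcting the raw count gives 62 + 3 = 65 true opaque zones.
A: Mean rate = 11.0 mm / 65 years ≈ 0.169 mm/year.
For B, 9.8 / 0.169 = 57.99 years ≈ 58 opaque zones.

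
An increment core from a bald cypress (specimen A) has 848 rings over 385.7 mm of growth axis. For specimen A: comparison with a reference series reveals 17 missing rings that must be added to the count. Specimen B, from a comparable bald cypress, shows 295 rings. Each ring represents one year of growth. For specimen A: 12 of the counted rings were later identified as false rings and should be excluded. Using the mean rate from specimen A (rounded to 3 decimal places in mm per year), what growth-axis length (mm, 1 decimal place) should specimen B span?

133.3 mm

Specimen A: after corrections the count is 848 − 12 + 17 = 853 rings.
A: Extension rate ≈ 385.7 / 853 = 0.452 mm per year.
Length of B = 0.452 × 295 = 133.3 mm.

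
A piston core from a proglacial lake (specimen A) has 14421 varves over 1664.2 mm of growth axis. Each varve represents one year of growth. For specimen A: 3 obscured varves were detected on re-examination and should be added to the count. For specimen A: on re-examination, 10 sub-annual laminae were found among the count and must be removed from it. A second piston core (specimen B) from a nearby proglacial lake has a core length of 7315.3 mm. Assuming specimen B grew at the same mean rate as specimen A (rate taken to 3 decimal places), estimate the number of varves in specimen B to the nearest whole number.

Specimen A: correcting the raw count gives 14421 − 10 + 3 = 14414 true varves.
A: Mean rate = 1664.2 mm / 14414 years ≈ 0.115 mm per year.
Specimen B: 7315.3 mm / 0.115 mm per year = 63611.30 years ≈ 63611 varves.

63611 varves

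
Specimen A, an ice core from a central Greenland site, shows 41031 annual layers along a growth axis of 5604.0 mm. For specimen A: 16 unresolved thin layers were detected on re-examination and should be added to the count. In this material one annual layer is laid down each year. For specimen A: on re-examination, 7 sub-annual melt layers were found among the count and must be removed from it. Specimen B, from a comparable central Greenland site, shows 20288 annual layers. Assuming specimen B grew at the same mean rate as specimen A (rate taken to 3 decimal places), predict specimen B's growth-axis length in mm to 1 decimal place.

2779.5 mm

Specimen A: after corrections the count is 41031 − 7 + 16 = 41040 annual layers.
A: Extension rate ≈ 5604.0 / 41040 = 0.137 mm/year.
Length of B = 0.137 × 20288 = 2779.5 mm.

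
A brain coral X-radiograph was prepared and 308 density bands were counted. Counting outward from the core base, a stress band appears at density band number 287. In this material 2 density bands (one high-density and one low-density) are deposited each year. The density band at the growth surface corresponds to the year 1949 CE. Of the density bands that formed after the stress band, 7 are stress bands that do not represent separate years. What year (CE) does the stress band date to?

1942 CE

308 − 287 = 21 density bands lie beyond the stress band toward the growth surface.
Excluding 7 false density bands: 21 − 7 = 14.
With 2 density bands per year, 14 / 2 = 7 years.
1949 − 7 = 1942 CE.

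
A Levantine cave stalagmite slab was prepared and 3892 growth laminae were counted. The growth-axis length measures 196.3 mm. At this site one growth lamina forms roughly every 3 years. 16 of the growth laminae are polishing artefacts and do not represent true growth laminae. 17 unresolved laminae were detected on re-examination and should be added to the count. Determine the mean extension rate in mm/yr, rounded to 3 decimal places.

True growth lamina count = 3892 − 16 + 17 = 3893.
Multiplying by 3 years per growth lamina: 3893 × 3 = 11679 years.
Mean rate = 196.3 mm / 11679 years ≈ 0.017 mm/yr.

0.017 mm/yr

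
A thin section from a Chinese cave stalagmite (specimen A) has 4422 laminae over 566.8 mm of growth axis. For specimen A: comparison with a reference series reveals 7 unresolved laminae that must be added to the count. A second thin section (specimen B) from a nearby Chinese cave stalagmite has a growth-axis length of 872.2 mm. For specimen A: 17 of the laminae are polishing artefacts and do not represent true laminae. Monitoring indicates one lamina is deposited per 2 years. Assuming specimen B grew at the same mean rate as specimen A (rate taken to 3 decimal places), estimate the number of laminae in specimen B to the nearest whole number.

Specimen A: true lamina count = 4422 − 17 + 7 = 4412.
Specimen A: 4412 laminae at 2 years each span 4412 × 2 = 8824 years.
A: Extension rate ≈ 566.8 / 8824 = 0.064 mm per year.
Specimen B: 872.2 mm / 0.064 mm per year = 13628.12 years; at 2 years per lamina that is 13628.12 / 2 ≈ 6814 laminae.

6814 laminae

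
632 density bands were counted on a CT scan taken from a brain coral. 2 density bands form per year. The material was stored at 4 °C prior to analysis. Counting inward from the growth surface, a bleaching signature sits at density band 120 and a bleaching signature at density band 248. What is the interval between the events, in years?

64 yr

Separation: 248 − 120 = 128 density bands.
Dividing by 2 density bands per year: 128 / 2 = 64 years.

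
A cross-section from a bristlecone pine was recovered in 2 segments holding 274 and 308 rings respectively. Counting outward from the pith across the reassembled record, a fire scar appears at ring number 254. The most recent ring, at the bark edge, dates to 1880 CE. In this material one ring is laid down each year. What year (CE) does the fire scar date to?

Total rings = 274 + 308 = 582.
The fire scar sits at ring 254 from the pith, so 582 − 254 = 328 rings formed after it.
Counting back 328 years from 1880 CE places the fire scar in 1880 − 328 = 1552 CE.

1552 CE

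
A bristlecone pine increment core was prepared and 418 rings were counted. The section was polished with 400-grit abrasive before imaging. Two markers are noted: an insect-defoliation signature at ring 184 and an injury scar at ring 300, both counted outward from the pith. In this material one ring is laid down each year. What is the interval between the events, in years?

116 yr

The two markers are separated by 300 − 184 = 116 rings.
That is 116 years at one ring per year.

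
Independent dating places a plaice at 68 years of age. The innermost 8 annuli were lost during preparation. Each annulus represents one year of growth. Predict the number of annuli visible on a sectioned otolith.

One annulus per year gives 68 annuli over 68 years.
Less the 8 uncaptured annuli: 68 − 8 = 60.

60 annuli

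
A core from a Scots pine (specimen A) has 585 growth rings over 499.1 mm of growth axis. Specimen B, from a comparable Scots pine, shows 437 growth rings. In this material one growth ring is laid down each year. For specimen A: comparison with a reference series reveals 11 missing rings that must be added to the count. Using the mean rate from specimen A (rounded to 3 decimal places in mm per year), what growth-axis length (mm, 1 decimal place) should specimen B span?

Specimen A: after corrections the count is 585 + 11 = 596 growth rings.
A: 499.1 mm over 596 years gives 499.1 / 596 ≈ 0.837 mm/yr.
Length of B = 0.837 × 437 = 365.8 mm.

365.8 mm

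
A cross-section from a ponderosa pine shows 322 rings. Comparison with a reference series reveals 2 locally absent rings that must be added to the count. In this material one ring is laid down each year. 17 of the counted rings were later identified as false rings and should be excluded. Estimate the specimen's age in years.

After corrections the count is 322 − 17 + 2 = 307 rings.
At one ring per year, that is 307 years.

307 years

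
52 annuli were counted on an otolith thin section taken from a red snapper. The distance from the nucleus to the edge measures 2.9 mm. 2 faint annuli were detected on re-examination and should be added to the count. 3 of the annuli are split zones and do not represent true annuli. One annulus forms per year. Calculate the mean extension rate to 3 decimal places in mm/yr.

0.057 mm/yr

True annulus count = 52 − 3 + 2 = 51.
Mean rate = 2.9 mm / 51 years ≈ 0.057 mm/yr.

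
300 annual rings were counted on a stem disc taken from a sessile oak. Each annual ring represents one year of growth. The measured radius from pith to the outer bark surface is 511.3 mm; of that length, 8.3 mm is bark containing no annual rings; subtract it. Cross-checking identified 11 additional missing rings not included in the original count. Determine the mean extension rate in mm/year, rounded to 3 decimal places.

1.617 mm/year

True annual ring count = 300 + 11 = 311.
Net length = 511.3 − 8.3 = 503.0 mm.
503.0 mm over 311 years gives 503.0 / 311 ≈ 1.617 mm/year.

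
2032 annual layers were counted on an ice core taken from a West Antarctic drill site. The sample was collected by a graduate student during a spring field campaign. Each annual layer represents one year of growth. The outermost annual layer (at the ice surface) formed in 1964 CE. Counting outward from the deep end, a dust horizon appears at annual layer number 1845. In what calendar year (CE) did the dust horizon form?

The dust horizon sits at annual layer 1845 from the deep end, so 2032 − 1845 = 187 annual layers formed after it.
1964 − 187 = 1777 CE.

1777 CE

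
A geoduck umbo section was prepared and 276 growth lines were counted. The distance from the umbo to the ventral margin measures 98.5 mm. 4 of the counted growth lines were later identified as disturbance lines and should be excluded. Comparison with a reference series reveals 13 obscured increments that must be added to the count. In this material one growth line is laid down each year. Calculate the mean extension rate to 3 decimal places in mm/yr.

0.346 mm/yr

Adjusted count: 276 − 4 + 13 = 285 growth lines.
Mean rate = 98.5 mm / 285 years ≈ 0.346 mm/yr.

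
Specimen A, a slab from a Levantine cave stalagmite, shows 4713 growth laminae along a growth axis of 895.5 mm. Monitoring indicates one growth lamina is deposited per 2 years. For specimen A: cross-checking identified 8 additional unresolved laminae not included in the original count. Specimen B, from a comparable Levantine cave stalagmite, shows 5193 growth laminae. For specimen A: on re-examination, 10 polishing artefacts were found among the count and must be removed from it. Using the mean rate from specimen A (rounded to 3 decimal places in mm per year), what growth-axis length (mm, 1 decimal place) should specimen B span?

986.7 mm

Specimen A: adjusted count: 4713 − 10 + 8 = 4711 growth laminae.
Specimen A: 4711 growth laminae at 2 years each span 4711 × 2 = 9422 years.
A: Extension rate ≈ 895.5 / 9422 = 0.095 mm/yr.
Specimen B: at 2 years per growth lamina, 5193 × 2 = 10386 years. For B, 0.095 mm/year × 10386 years = 986.7 mm.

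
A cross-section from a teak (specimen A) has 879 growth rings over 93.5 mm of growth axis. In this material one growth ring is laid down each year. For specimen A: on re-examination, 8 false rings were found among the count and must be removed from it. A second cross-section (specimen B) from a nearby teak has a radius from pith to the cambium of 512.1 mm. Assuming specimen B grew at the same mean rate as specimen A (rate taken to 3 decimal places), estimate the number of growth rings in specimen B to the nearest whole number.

Specimen A: correcting the raw count gives 879 − 8 = 871 true growth rings.
A: Mean rate = 93.5 mm / 871 years ≈ 0.107 mm/year.
For B, 512.1 / 0.107 = 4785.98 years ≈ 4786 growth rings.

4786 growth rings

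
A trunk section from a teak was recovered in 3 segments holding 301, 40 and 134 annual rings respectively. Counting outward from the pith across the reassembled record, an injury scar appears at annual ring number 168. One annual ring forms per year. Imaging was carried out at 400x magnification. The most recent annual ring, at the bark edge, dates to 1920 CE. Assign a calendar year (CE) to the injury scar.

Total annual rings = 301 + 40 + 134 = 475.
475 − 168 = 307 annual rings lie beyond the injury scar toward the bark edge.
1920 − 307 = 1613 CE.

1613 CE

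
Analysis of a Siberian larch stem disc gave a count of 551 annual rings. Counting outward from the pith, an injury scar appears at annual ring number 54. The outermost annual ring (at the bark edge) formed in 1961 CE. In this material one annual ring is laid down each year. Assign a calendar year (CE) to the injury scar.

1464 CE

The injury scar sits at annual ring 54 from the pith, so 551 − 54 = 497 annual rings formed after it.
1961 − 497 = 1464 CE.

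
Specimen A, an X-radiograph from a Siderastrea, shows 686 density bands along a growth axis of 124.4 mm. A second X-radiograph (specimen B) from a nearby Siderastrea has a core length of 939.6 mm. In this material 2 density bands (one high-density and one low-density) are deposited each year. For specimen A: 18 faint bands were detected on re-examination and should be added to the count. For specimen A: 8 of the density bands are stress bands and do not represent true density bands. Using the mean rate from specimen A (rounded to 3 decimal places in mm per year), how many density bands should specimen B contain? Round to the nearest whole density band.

Specimen A: correcting the raw count gives 686 − 8 + 18 = 696 true density bands.
Specimen A: dividing by 2 density bands per year: 696 / 2 = 348 years.
A: 124.4 mm over 348 years gives 124.4 / 348 ≈ 0.357 mm/yr.
For B, 939.6 / 0.357 = 2631.93 years; at 2 density bands per year that is 2631.93 × 2 ≈ 5264 density bands.

5264 density bands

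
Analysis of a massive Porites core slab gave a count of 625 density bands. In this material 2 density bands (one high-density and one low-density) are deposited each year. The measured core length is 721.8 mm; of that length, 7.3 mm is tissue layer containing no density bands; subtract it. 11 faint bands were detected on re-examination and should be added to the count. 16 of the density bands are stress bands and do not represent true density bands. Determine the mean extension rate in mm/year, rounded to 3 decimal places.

2.305 mm/year

Adjusted count: 625 − 16 + 11 = 620 density bands.
With 2 density bands per year, 620 / 2 = 310 years.
Net length = 721.8 − 7.3 = 714.5 mm.
714.5 mm over 310 years gives 714.5 / 310 ≈ 2.305 mm/year.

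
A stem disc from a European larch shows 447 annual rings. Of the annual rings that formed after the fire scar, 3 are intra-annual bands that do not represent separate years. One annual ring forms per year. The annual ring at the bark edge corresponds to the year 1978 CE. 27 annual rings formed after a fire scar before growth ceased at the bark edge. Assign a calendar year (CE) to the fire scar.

27 annual rings formed after the fire scar.
Excluding 3 false annual rings: 27 − 3 = 24.
The annual ring at the bark edge is 1978 CE, so the fire scar dates to 1978 − 24 = 1954 CE.

1954 CE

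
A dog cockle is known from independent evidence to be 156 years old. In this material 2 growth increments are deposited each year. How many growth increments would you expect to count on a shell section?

Expected growth increments: 156 × 2 = 312.
So 312 growth increments should be present.

312 growth increments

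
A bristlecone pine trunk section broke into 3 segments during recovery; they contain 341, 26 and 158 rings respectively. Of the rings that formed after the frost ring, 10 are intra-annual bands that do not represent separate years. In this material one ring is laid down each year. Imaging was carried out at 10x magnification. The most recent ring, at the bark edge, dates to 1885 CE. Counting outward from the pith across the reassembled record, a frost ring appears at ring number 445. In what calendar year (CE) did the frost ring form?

1815 CE

Total rings = 341 + 26 + 158 = 525.
525 − 445 = 80 rings lie beyond the frost ring toward the bark edge.
Removing the 10 false rings leaves 80 − 10 = 70 true rings beyond the frost ring.
Counting back 70 years from 1885 CE places the frost ring in 1885 − 70 = 1815 CE.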